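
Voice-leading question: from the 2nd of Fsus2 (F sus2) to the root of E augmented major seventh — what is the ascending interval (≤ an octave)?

Fsus2 (F sus2) has G as its 2nd, and E augmented major seventh has E as its root.
Counting 6 letters and 9 half steps from G gives a major sixth.

M6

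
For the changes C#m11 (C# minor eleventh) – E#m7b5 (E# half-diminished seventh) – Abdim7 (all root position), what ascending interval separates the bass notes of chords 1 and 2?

major 3rd

The roots are C# and E#.
From C# to E# is 4 semitones, exactly the major third.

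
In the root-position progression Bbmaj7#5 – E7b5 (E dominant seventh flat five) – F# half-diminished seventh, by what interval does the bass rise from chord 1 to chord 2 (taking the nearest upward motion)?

augmented fourth

The roots are Bb and E.
4 letter names make it a fourth; at 6 semitones (a half step wider than perfect) the quality is augmented.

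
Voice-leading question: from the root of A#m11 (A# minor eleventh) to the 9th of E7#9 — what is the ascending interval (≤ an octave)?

The root of A#m11 (A# minor eleventh) is A#; the 9th of E7#9 is F##.
Counting 6 letters and 9 half steps from A# gives a major sixth.

major sixth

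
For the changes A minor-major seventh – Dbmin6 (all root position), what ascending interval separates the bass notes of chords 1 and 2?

The roots are A and Db.
4 letter names make it a fourth; at 4 semitones (a half step narrower than perfect) the quality is diminished.

diminished 4th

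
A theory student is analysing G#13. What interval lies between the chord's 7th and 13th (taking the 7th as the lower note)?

G#13: G#-B#-D#-F#-A#-E#.
So we need the interval from F# up to E#.
Counting 7 letters and 11 half steps from F# gives a major seventh.

major seventh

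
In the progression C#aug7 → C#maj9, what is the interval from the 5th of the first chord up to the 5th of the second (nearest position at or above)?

The 5th of C#aug7 is G##; the 5th of C#maj9 is G#.
8 letter names make it an octave; at 11 semitones (a half step narrower than perfect) the quality is diminished.

diminished octave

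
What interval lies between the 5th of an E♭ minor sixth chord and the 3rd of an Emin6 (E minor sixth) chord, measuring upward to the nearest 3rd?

major sixth

E♭ minor sixth has B♭ as its 5th, and Emin6 (E minor sixth) has G as its 3rd.
From B♭ to G is 9 semitones, exactly the major sixth.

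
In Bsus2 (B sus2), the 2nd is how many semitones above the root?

The chord tones of B sus2 are B–C♯–F♯.
B to C♯ is a major second: 2 semitones.

2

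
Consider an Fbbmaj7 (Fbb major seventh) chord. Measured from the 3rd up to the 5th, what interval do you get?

minor third

Fbbmaj7 (Fbb major seventh): Fbb–Abb–Cbb–Ebb.
3rd = Abb; 5th = Cbb.
From Abb to Cbb: 3 semitones over a third = minor.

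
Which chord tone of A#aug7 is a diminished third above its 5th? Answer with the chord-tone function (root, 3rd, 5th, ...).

7th

A#aug7 (A# augmented seventh) is spelled A# C## E## G#.
The 5th is E##. A diminished third above E## is G#.
G# is the chord's 7th.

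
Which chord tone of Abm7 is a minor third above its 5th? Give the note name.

The chord tones of Abmin7 are Ab Cb Eb Gb.
The 5th is Eb. A minor third above Eb is Gb.
Gb is the chord's 7th.

Gb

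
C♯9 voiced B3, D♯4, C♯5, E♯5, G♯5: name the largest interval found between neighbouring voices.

m7

Adjacent intervals: B3→D♯4 = major third; D♯4→C♯5 = minor seventh; C♯5→E♯5 = major third; E♯5→G♯5 = minor third.
The largest is D♯4 to C♯5, a minor seventh (10 semitones).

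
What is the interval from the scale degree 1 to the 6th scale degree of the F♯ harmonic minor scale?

The scale runs F♯ G♯ A B C♯ D E♯.
That puts F♯ below D.
F♯ up to D is 8 semitones, a half step narrower than a major sixth, so the interval is minor.

minor sixth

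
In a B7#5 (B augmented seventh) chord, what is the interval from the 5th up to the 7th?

The chord tones of B7#5 are B–D#–F##–A.
That puts F## below A.
F## up to A is 2 semitones, a whole step narrower than a major third, so the interval is diminished.

diminished third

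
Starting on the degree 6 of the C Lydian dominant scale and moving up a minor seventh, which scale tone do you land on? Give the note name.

The scale is C D E F# G A Bb.
The degree 6 is A; a minor seventh above that is G — scale degree 5.

G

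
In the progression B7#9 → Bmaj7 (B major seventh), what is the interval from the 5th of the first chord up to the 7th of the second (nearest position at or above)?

The 5th of B7#9 is F#; the 7th of Bmaj7 (B major seventh) is A#.
F# up to A# spans 3 letter names and 4 semitones — a major third.

M3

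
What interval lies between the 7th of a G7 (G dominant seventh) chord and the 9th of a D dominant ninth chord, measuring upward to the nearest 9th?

The 7th of G7 (G dominant seventh) is F; the 9th of D dominant ninth is E.
Counting 7 letters and 11 half steps from F gives a major seventh.

major 7th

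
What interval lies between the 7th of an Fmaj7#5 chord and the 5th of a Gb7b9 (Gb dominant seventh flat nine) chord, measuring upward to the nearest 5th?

Fmaj7#5 has E as its 7th, and Gb7b9 (Gb dominant seventh flat nine) has Db as its 5th.
From E to Db: 9 semitones over a seventh = diminished.

diminished seventh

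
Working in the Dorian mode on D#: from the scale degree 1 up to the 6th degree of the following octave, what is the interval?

major thirteenth

D# dorian: D# E# F# G# A# B# C#.
The scale degree 1 is D# and the scale degree 6 (up an octave) is B#.
From D# to B# is 21 semitones, exactly the major thirteenth.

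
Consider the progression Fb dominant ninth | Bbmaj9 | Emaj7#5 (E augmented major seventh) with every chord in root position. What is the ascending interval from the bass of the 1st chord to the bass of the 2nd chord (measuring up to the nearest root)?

The roots are Fb and Bb.
Fb up to Bb is 6 semitones, a half step wider than a perfect fourth, so the interval is augmented.

A4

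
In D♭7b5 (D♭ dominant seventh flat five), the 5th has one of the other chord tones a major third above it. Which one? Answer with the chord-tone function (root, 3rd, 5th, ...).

7th

The chord tones of D♭7b5 (D♭ dominant seventh flat five) are D♭, F, A𝄫, C♭.
The 5th is A𝄫. A major third above A𝄫 is C♭.
C♭ is the chord's 7th.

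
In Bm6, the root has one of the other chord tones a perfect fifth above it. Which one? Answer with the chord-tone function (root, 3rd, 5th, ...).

The chord tones of Bm6 are B D F# G#.
The root is B. A perfect fifth above B is F#.
F# is the chord's 5th.

5th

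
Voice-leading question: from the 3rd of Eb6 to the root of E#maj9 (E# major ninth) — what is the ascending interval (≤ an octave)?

Eb6 has G as its 3rd, and E#maj9 (E# major ninth) has E# as its root.
6 letter names make it a sixth; at 10 semitones (a half step wider than major) the quality is augmented.

augmented 6th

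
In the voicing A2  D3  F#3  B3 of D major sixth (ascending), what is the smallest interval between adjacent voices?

major third

Adjacent intervals: A2→D3 = perfect fourth; D3→F#3 = major third; F#3→B3 = perfect fourth.
The smallest is D3 to F#3, a major third (4 semitones).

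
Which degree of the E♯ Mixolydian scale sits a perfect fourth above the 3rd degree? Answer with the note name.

C##

The scale is E♯ F𝄪 G𝄪 A♯ B♯ C𝄪 D♯.
The 3rd degree is G𝄪; a perfect fourth above that is C𝄪 — scale degree 6.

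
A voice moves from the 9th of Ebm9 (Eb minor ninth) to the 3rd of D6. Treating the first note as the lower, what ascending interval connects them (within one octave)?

augmented unison

The 9th of Ebm9 (Eb minor ninth) is F; the 3rd of D6 is F#.
From F to F#: 1 semitone over a unison = augmented.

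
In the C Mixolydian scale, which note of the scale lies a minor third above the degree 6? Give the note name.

The scale is C D E F G A Bb.
The degree 6 is A; a minor third above that is C — scale degree 1.

C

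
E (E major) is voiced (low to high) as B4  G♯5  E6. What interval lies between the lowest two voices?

Those voices are B4 and G♯5.
From B to G♯ is 9 semitones, exactly the major sixth.

major sixth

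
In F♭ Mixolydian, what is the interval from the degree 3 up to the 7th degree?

diminished fifth

Spelling F♭ Mixolydian: F♭ G♭ A♭ B𝄫 C♭ D♭ E𝄫.
So we need the interval from A♭ up to E𝄫.
From A♭ to E𝄫: 6 semitones over a fifth = diminished.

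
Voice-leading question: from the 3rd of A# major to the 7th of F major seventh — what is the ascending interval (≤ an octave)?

diminished 3rd

A# major has C## as its 3rd, and F major seventh has E as its 7th.
From C## to E: 2 semitones over a third = diminished.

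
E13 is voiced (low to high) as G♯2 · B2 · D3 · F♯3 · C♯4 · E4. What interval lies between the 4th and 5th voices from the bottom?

P5

Those voices are F♯3 and C♯4.
From F♯ to C♯ is 7 semitones, exactly the perfect fifth.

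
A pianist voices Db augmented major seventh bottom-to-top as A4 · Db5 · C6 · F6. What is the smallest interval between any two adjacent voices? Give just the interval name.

d4

Adjacent intervals: A4→Db5 = diminished fourth; Db5→C6 = major seventh; C6→F6 = perfect fourth.
The smallest is A4 to Db5, a diminished fourth (4 semitones).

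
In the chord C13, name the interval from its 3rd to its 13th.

perfect 11th

C13: C, E, G, Bb, D, A.
That puts E below A.
From E to A is 17 semitones, exactly the perfect eleventh.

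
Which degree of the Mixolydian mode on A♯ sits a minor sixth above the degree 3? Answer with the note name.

A#

The scale is A♯ B♯ C𝄪 D♯ E♯ F𝄪 G♯.
The degree 3 is C𝄪; a minor sixth above that is A♯ — scale degree 1.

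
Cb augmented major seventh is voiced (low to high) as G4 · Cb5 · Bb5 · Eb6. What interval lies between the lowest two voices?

Those voices are G4 and Cb5.
G up to Cb is 4 semitones, a half step narrower than a perfect fourth, so the interval is diminished.

diminished fourth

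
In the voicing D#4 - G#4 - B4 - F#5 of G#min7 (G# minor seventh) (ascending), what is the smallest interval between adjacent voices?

minor third

Adjacent intervals: D#4→G#4 = perfect fourth; G#4→B4 = minor third; B4→F#5 = perfect fifth.
The smallest is G#4 to B4, a minor third (3 semitones).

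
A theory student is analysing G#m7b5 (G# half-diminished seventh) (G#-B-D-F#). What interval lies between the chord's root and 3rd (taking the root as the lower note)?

Root = G#; 3rd = B.
3 letter names make it a third; at 3 semitones (a half step narrower than major) the quality is minor.

m3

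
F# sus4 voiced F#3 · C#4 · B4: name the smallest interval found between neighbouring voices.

Adjacent intervals: F#3→C#4 = perfect fifth; C#4→B4 = minor seventh.
The smallest is F#3 to C#4, a perfect fifth (7 semitones).

perfect fifth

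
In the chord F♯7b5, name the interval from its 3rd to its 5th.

F♯7b5 (F♯ dominant seventh flat five) is spelled F♯, A♯, C, E.
The 3rd is A♯ and the 5th is C.
From A♯ to C: 2 semitones over a third = diminished.

d3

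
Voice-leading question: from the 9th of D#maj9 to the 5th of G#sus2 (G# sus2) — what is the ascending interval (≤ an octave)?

minor 7th

The 9th of D#maj9 is E#; the 5th of G#sus2 (G# sus2) is D#.
From E# to D#: 10 semitones over a seventh = minor.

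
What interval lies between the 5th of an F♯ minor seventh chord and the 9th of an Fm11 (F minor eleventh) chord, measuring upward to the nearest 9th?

diminished fifth

F♯ minor seventh has C♯ as its 5th, and Fm11 (F minor eleventh) has G as its 9th.
C♯ up to G is 6 semitones, a half step narrower than a perfect fifth, so the interval is diminished.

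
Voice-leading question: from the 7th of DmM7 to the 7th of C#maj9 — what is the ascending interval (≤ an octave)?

M7

The 7th of DmM7 is C#; the 7th of C#maj9 is B#.
C# up to B# spans 7 letter names and 11 semitones — a major seventh.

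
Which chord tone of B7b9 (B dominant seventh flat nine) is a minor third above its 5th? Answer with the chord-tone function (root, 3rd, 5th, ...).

7th

B7b9: B-D#-F#-A-C.
The 5th is F#. A minor third above F# is A.
A is the chord's 7th.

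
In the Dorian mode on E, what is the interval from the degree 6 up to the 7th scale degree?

m2

E dorian: E F♯ G A B C♯ D.
That puts C♯ below D.
C♯ up to D is 1 semitone, a half step narrower than a major second, so the interval is minor.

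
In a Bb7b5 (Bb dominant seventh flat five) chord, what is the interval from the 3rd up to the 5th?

Bb7b5: Bb D Fb Ab.
So we need the interval from D up to Fb.
3 letter names make it a third; at 2 semitones (a whole step narrower than major) the quality is diminished.

diminished 3rd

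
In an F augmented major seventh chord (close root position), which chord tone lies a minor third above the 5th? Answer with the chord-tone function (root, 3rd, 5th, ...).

The chord tones of Fmaj7#5 are F, A, C♯, E.
The 5th is C♯. A minor third above C♯ is E.
E is the chord's 7th.

7th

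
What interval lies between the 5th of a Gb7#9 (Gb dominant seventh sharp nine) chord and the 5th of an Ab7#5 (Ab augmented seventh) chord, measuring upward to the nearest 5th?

augmented 2nd

The 5th of Gb7#9 (Gb dominant seventh sharp nine) is Db; the 5th of Ab7#5 (Ab augmented seventh) is E.
Db up to E is 3 semitones, a half step wider than a major second, so the interval is augmented.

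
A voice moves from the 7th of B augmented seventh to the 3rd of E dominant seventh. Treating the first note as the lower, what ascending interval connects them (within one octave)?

B augmented seventh has A as its 7th, and E dominant seventh has G# as its 3rd.
Counting 7 letters and 11 half steps from A gives a major seventh.

major seventh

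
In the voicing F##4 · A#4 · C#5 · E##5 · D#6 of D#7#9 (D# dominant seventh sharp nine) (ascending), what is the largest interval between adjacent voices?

Adjacent intervals: F##4→A#4 = minor third; A#4→C#5 = minor third; C#5→E##5 = augmented third; E##5→D#6 = diminished seventh.
The largest is E##5 to D#6, a diminished seventh (9 semitones).

d7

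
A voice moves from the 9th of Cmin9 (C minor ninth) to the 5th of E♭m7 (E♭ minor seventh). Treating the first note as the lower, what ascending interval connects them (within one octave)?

minor sixth

Cmin9 (C minor ninth) has D as its 9th, and E♭m7 (E♭ minor seventh) has B♭ as its 5th.
D up to B♭ is 8 semitones, a half step narrower than a major sixth, so the interval is minor.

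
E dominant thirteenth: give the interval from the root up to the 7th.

The chord tones of E13 (E dominant thirteenth) are E, G♯, B, D, F♯, C♯.
The root is E and the 7th is D.
7 letter names make it a seventh; at 10 semitones (a half step narrower than major) the quality is minor.

minor seventh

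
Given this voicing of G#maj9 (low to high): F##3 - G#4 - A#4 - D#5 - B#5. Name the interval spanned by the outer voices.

The outer voices are F##3 and B#5.
Counting 18 letters and 29 half steps from F## gives a perfect 18th.

perfect 18th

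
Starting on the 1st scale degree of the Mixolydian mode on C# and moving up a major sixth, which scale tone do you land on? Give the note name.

The scale is C# D# E# F# G# A# B.
The 1st scale degree is C#; a major sixth above that is A# — scale degree 6.

A#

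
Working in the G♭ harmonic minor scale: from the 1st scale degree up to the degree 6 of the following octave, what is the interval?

minor thirteenth

Spelling the G♭ harmonic minor scale: G♭ A♭ B𝄫 C♭ D♭ E𝄫 F.
So we need the interval from G♭ up to E𝄫.
From G♭ to E𝄫: 20 semitones over a thirteenth = minor.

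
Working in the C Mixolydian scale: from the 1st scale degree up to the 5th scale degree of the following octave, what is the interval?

P12

Spelling the C Mixolydian scale: C D E F G A Bb.
1st scale degree = C; 5th degree (up an octave) = G.
Counting 12 letters and 19 half steps from C gives a perfect twelfth.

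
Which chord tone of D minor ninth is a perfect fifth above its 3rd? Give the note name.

C

Spelling the chord: D-F-A-C-E.
The 3rd is F. A perfect fifth above F is C.
C is the chord's 7th.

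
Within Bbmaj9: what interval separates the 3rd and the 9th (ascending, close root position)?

m7

Bbmaj9: Bb, D, F, A, C.
The 3rd is D and the 9th is C.
D up to C is 10 semitones, a half step narrower than a major seventh, so the interval is minor.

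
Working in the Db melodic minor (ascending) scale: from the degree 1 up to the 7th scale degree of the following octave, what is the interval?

major fourteenth

Spelling the Db melodic minor (ascending) scale: Db Eb Fb Gb Ab Bb C.
The degree 1 is Db and the 7th degree (up an octave) is C.
From Db to C is 23 semitones, exactly the major fourteenth.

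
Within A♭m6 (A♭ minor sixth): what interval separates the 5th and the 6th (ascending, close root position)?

major 2nd

The chord tones of A♭min6 are A♭ C♭ E♭ F.
That puts E♭ below F.
Counting 2 letters and 2 half steps from E♭ gives a major second.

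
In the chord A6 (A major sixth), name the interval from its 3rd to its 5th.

A6 (A major sixth) is spelled A C# E F#.
That puts C# below E.
C# up to E is 3 semitones, a half step narrower than a major third, so the interval is minor.

minor 3rd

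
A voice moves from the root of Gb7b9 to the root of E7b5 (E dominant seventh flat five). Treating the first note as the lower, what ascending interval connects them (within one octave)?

Gb7b9 has Gb as its root, and E7b5 (E dominant seventh flat five) has E as its root.
Gb up to E is 10 semitones, a half step wider than a major sixth, so the interval is augmented.

A6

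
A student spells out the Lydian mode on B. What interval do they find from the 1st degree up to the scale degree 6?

major 6th

B lydian: B C♯ D♯ E♯ F♯ G♯ A♯.
So we need the interval from B up to G♯.
B up to G♯ spans 6 letter names and 9 semitones — a major sixth.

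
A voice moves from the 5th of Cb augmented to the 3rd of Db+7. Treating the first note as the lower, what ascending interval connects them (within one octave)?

Cb augmented has G as its 5th, and Db+7 has F as its 3rd.
G up to F is 10 semitones, a half step narrower than a major seventh, so the interval is minor.

minor seventh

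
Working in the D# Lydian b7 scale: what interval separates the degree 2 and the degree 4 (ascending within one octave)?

Spelling the D# Lydian b7 scale: D# E# F## G## A# B# C#.
That puts E# below G##.
From E# to G## is 4 semitones, exactly the major third.

major third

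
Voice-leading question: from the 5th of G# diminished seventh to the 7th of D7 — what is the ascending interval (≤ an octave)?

G# diminished seventh has D as its 5th, and D7 has C as its 7th.
D up to C is 10 semitones, a half step narrower than a major seventh, so the interval is minor.

minor 7th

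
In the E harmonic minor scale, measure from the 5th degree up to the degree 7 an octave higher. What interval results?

M10

The scale runs E F# G A B C D#.
5th degree = B; degree 7 (up an octave) = D#.
Counting 10 letters and 16 half steps from B gives a major tenth.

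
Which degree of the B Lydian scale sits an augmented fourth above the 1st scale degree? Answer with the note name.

The scale is B C# D# E# F# G# A#.
The 1st scale degree is B; an augmented fourth above that is E# — scale degree 4.

E#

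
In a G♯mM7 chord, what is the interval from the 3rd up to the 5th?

G♯mM7: G♯-B-D♯-F𝄪.
3rd = B; 5th = D♯.
From B to D♯ is 4 semitones, exactly the major third.

major third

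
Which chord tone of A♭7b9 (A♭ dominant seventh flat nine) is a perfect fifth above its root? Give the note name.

The chord tones of A♭ dominant seventh flat nine are A♭–C–E♭–G♭–B𝄫.
The root is A♭. A perfect fifth above A♭ is E♭.
E♭ is the chord's 5th.

Eb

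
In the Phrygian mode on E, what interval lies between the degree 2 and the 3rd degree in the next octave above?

major ninth

The scale runs E F G A B C D.
That puts F below G.
Counting 9 letters and 14 half steps from F gives a major ninth.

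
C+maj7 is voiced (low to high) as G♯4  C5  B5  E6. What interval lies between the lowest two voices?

d4

Those voices are G♯4 and C5.
G♯ up to C is 4 semitones, a half step narrower than a perfect fourth, so the interval is diminished.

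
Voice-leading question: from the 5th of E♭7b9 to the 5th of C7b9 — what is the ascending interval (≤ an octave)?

E♭7b9 has B♭ as its 5th, and C7b9 has G as its 5th.
Counting 6 letters and 9 half steps from B♭ gives a major sixth.

major 6th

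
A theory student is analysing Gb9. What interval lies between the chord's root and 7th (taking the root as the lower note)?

minor 7th

Gb dominant ninth is spelled Gb, Bb, Db, Fb, Ab.
The root is Gb and the 7th is Fb.
From Gb to Fb: 10 semitones over a seventh = minor.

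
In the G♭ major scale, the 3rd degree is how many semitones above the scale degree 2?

The scale is G♭ A♭ B♭ C♭ D♭ E♭ F.
A♭ up to B♭ is a major second — 2 semitones.

2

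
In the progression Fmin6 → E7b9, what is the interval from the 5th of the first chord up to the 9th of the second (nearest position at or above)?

perfect 4th

Fmin6 has C as its 5th, and E7b9 has F as its 9th.
Counting 4 letters and 5 half steps from C gives a perfect fourth.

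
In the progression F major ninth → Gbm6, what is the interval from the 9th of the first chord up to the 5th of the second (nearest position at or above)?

F major ninth has G as its 9th, and Gbm6 has Db as its 5th.
G up to Db is 6 semitones, a half step narrower than a perfect fifth, so the interval is diminished.

diminished fifth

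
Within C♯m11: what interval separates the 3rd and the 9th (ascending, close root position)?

major seventh

C♯m11 is spelled C♯ E G♯ B D♯ F♯.
So we need the interval from E up to D♯.
Counting 7 letters and 11 half steps from E gives a major seventh.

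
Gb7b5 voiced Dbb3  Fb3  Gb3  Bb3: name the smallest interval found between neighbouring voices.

major second

Adjacent intervals: Dbb3→Fb3 = major third; Fb3→Gb3 = major second; Gb3→Bb3 = major third.
The smallest is Fb3 to Gb3, a major second (2 semitones).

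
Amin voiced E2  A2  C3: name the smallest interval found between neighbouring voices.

Adjacent intervals: E2→A2 = perfect fourth; A2→C3 = minor third.
The smallest is A2 to C3, a minor third (3 semitones).

minor third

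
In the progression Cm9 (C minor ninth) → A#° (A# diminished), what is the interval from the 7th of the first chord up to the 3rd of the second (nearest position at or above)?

augmented second

The 7th of Cm9 (C minor ninth) is Bb; the 3rd of A#° (A# diminished) is C#.
Bb up to C# is 3 semitones, a half step wider than a major second, so the interval is augmented.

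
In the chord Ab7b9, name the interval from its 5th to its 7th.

minor third

Ab dominant seventh flat nine is spelled Ab–C–Eb–Gb–Bbb.
5th = Eb; 7th = Gb.
Eb up to Gb is 3 semitones, a half step narrower than a major third, so the interval is minor.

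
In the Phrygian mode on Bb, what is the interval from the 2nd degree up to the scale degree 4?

Bb phrygian: Bb Cb Db Eb F Gb Ab.
The 2nd degree is Cb and the 4th degree is Eb.
From Cb to Eb is 4 semitones, exactly the major third.

M3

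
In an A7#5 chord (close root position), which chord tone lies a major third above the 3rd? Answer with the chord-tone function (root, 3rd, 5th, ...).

5th

Spelling the chord: A-C#-E#-G.
The 3rd is C#. A major third above C# is E#.
E# is the chord's 5th.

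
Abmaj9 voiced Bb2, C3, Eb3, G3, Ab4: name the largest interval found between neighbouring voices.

Adjacent intervals: Bb2→C3 = major second; C3→Eb3 = minor third; Eb3→G3 = major third; G3→Ab4 = minor ninth.
The largest is G3 to Ab4, a minor ninth (13 semitones).

m9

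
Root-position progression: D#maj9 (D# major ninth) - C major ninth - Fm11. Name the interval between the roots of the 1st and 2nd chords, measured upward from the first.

diminished seventh

The roots are D# and C.
From D# to C: 9 semitones over a seventh = diminished.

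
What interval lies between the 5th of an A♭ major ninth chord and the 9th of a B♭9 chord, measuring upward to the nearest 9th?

The 5th of A♭ major ninth is E♭; the 9th of B♭9 is C.
E♭ up to C spans 6 letter names and 9 semitones — a major sixth.

major 6th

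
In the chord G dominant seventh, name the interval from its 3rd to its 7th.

Spelling the chord: G, B, D, F.
3rd = B; 7th = F.
From B to F: 6 semitones over a fifth = diminished.
That tritone between 3rd and 7th is what gives the dominant seventh its pull toward resolution.

d5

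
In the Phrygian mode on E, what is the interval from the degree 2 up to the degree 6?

Spelling the Phrygian mode on E: E F G A B C D.
So we need the interval from F up to C.
From F to C is 7 semitones, exactly the perfect fifth.

P5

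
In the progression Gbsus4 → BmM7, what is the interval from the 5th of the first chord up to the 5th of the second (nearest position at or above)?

augmented third

The 5th of Gbsus4 is Db; the 5th of BmM7 is F#.
Db up to F# is 5 semitones, a half step wider than a major third, so the interval is augmented.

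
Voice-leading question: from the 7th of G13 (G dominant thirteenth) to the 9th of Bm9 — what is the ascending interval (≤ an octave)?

The 7th of G13 (G dominant thirteenth) is F; the 9th of Bm9 is C#.
From F to C#: 8 semitones over a fifth = augmented.

augmented fifth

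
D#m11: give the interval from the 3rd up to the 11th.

The chord tones of D#m11 are D#-F#-A#-C#-E#-G#.
The 3rd is F# and the 11th is G#.
F# up to G# spans 9 letter names and 14 semitones — a major ninth.

M9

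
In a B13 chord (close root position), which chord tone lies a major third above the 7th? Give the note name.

C#

B13 is spelled B, D♯, F♯, A, C♯, G♯.
The 7th is A. A major third above A is C♯.
C♯ is the chord's 9th.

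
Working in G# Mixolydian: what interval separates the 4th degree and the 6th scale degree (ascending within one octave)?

G# mixolydian: G# A# B# C# D# E# F#.
4th degree = C#; 6th scale degree = E#.
C# up to E# spans 3 letter names and 4 semitones — a major third.

major 3rd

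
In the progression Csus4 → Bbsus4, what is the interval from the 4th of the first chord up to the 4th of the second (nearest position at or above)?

The 4th of Csus4 is F; the 4th of Bbsus4 is Eb.
F up to Eb is 10 semitones, a half step narrower than a major seventh, so the interval is minor.

minor seventh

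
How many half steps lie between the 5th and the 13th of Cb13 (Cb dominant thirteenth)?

Cb13: Cb Eb Gb Bbb Db Ab.
Gb to Ab is a major ninth: 14 semitones.

14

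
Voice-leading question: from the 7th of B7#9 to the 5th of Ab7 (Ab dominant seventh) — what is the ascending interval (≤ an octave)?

B7#9 has A as its 7th, and Ab7 (Ab dominant seventh) has Eb as its 5th.
From A to Eb: 6 semitones over a fifth = diminished.

diminished fifth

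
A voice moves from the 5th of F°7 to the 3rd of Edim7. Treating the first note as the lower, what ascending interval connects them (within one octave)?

augmented fifth

The 5th of F°7 is Cb; the 3rd of Edim7 is G.
Cb up to G is 8 semitones, a half step wider than a perfect fifth, so the interval is augmented.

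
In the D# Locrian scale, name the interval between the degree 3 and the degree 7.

P5

D# locrian: D# E F# G# A B C#.
So we need the interval from F# up to C#.
F# up to C# spans 5 letter names and 7 semitones — a perfect fifth.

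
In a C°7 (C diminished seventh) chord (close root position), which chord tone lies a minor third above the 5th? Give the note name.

The chord tones of C°7 are C-Eb-Gb-Bbb.
The 5th is Gb. A minor third above Gb is Bbb.
Bbb is the chord's 7th.

Bbb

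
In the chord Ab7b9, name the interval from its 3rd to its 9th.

Ab7b9: Ab-C-Eb-Gb-Bbb.
The 3rd is C and the 9th is Bbb.
From C to Bbb: 9 semitones over a seventh = diminished.

diminished seventh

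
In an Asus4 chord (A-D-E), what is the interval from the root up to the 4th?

The root is A and the 4th is D.
From A to D is 5 semitones, exactly the perfect fourth.

perfect fourth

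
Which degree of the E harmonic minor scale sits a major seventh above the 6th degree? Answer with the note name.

B

The scale is E F# G A B C D#.
The 6th degree is C; a major seventh above that is B — scale degree 5.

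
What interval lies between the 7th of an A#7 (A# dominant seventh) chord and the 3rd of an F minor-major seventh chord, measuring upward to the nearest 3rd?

diminished second

A#7 (A# dominant seventh) has G# as its 7th, and F minor-major seventh has Ab as its 3rd.
From G# to Ab: 0 semitones over a second = diminished.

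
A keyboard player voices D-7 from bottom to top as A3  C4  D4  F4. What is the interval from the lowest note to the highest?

minor sixth

The outer voices are A3 and F4.
6 letter names make it a sixth; at 8 semitones (a half step narrower than major) the quality is minor.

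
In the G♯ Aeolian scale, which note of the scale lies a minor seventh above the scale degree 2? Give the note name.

The scale is G♯ A♯ B C♯ D♯ E F♯.
The scale degree 2 is A♯; a minor seventh above that is G♯ — scale degree 1.

G#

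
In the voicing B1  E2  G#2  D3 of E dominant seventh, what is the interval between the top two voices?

diminished fifth

Those voices are G#2 and D3.
From G# to D: 6 semitones over a fifth = diminished.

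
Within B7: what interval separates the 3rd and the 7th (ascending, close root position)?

B7: B-D#-F#-A.
The 3rd is D# and the 7th is A.
D# up to A is 6 semitones, a half step narrower than a perfect fifth, so the interval is diminished.

diminished fifth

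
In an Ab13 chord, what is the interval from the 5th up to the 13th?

Ab13 is spelled Ab–C–Eb–Gb–Bb–F.
So we need the interval from Eb up to F.
Eb up to F spans 9 letter names and 14 semitones — a major ninth.

major ninth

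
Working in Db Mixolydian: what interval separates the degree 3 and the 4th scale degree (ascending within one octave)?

minor second

The scale runs Db Eb F Gb Ab Bb Cb.
The degree 3 is F and the scale degree 4 is Gb.
F up to Gb is 1 semitone, a half step narrower than a major second, so the interval is minor.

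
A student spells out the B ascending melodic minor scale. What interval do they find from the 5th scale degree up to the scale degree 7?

major third

B melodic minor: B C♯ D E F♯ G♯ A♯.
That puts F♯ below A♯.
F♯ up to A♯ spans 3 letter names and 4 semitones — a major third.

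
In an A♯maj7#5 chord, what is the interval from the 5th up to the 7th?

The chord tones of A♯+maj7 (A♯ augmented major seventh) are A♯, C𝄪, E𝄪, G𝄪.
That puts E𝄪 below G𝄪.
3 letter names make it a third; at 3 semitones (a half step narrower than major) the quality is minor.

minor 3rd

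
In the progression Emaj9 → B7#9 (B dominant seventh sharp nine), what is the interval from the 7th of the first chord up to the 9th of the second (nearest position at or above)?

major 7th

Emaj9 has D♯ as its 7th, and B7#9 (B dominant seventh sharp nine) has C𝄪 as its 9th.
From D♯ to C𝄪 is 11 semitones, exactly the major seventh.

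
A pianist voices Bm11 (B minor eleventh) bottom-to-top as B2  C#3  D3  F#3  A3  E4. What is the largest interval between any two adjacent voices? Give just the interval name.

Adjacent intervals: B2→C#3 = major second; C#3→D3 = minor second; D3→F#3 = major third; F#3→A3 = minor third; A3→E4 = perfect fifth.
The largest is A3 to E4, a perfect fifth (7 semitones).

perfect fifth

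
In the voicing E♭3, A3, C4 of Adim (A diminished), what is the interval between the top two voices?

minor third

Those voices are A3 and C4.
3 letter names make it a third; at 3 semitones (a half step narrower than major) the quality is minor.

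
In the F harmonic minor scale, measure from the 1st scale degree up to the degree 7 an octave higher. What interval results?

Spelling the F harmonic minor scale: F G A♭ B♭ C D♭ E.
1st scale degree = F; scale degree 7 (up an octave) = E.
F up to E spans 14 letter names and 23 semitones — a major fourteenth.

major 14th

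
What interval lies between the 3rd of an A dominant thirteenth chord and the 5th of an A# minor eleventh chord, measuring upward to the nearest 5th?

major 3rd

A dominant thirteenth has C# as its 3rd, and A# minor eleventh has E# as its 5th.
C# up to E# spans 3 letter names and 4 semitones — a major third.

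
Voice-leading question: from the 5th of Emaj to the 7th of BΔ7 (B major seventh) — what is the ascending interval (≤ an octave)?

The 5th of Emaj is B; the 7th of BΔ7 (B major seventh) is A#.
From B to A# is 11 semitones, exactly the major seventh.

major seventh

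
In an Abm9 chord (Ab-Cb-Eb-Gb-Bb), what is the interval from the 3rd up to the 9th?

So we need the interval from Cb up to Bb.
From Cb to Bb is 11 semitones, exactly the major seventh.

major seventh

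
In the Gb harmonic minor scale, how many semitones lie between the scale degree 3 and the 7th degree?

8

The scale is Gb Ab Bbb Cb Db Ebb F.
Bbb up to F is an augmented fifth — 8 semitones.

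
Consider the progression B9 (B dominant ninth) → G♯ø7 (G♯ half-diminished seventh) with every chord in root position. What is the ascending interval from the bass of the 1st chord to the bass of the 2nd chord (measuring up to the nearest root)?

The roots are B and G♯.
Counting 6 letters and 9 half steps from B gives a major sixth.

major sixth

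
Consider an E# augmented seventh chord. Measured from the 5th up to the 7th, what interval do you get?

E#+7 is spelled E#–G##–B##–D#.
5th = B##; 7th = D#.
3 letter names make it a third; at 2 semitones (a whole step narrower than major) the quality is diminished.

diminished third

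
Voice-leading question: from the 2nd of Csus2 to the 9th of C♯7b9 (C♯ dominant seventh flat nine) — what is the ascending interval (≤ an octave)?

perfect unison

Csus2 has D as its 2nd, and C♯7b9 (C♯ dominant seventh flat nine) has D as its 9th.
D up to D spans 1 letter names and 0 semitones — a perfect unison.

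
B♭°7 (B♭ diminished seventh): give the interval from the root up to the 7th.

d7

Spelling the chord: B♭, D♭, F♭, A𝄫.
The root is B♭ and the 7th is A𝄫.
B♭ up to A𝄫 is 9 semitones, a whole step narrower than a major seventh, so the interval is diminished.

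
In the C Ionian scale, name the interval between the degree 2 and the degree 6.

perfect fifth

The scale runs C D E F G A B.
So we need the interval from D up to A.
Counting 5 letters and 7 half steps from D gives a perfect fifth.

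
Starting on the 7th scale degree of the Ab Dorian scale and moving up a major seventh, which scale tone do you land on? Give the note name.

F

The scale is Ab Bb Cb Db Eb F Gb.
The 7th scale degree is Gb; a major seventh above that is F — scale degree 6.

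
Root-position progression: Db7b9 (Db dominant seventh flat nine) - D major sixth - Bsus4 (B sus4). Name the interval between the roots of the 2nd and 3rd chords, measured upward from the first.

major sixth

The roots are D and B.
D up to B spans 6 letter names and 9 semitones — a major sixth.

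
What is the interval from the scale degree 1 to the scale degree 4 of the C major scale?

C major: C D E F G A B.
The scale degree 1 is C and the 4th scale degree is F.
Counting 4 letters and 5 half steps from C gives a perfect fourth.

perfect fourth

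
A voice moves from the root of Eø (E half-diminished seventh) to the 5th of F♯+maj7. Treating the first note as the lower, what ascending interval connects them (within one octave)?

augmented sixth

Eø (E half-diminished seventh) has E as its root, and F♯+maj7 has C𝄪 as its 5th.
6 letter names make it a sixth; at 10 semitones (a half step wider than major) the quality is augmented.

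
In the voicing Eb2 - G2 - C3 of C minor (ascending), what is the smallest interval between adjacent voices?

Adjacent intervals: Eb2→G2 = major third; G2→C3 = perfect fourth.
The smallest is Eb2 to G2, a major third (4 semitones).

major 3rd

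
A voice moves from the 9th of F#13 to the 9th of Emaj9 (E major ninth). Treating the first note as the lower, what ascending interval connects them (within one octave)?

F#13 has G# as its 9th, and Emaj9 (E major ninth) has F# as its 9th.
7 letter names make it a seventh; at 10 semitones (a half step narrower than major) the quality is minor.

minor seventh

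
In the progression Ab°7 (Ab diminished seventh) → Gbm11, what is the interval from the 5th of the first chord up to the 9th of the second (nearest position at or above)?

A4

The 5th of Ab°7 (Ab diminished seventh) is Ebb; the 9th of Gbm11 is Ab.
From Ebb to Ab: 6 semitones over a fourth = augmented.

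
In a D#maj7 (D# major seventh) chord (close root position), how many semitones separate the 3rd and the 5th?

D#maj7 (D# major seventh) is spelled D#-F##-A#-C##.
F## to A# is a minor third: 3 semitones.

3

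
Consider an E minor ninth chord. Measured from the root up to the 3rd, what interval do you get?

minor third

E minor ninth is spelled E-G-B-D-F#.
That puts E below G.
From E to G: 3 semitones over a third = minor.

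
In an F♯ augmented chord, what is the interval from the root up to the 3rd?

F♯+ (F♯ augmented) is spelled F♯, A♯, C𝄪.
The root is F♯ and the 3rd is A♯.
F♯ up to A♯ spans 3 letter names and 4 semitones — a major third.

M3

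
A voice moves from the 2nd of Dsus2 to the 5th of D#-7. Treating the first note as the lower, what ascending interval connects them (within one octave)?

Dsus2 has E as its 2nd, and D#-7 has A# as its 5th.
4 letter names make it a fourth; at 6 semitones (a half step wider than perfect) the quality is augmented.

augmented fourth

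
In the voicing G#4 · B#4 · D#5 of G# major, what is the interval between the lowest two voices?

Those voices are G#4 and B#4.
G# up to B# spans 3 letter names and 4 semitones — a major third.

major third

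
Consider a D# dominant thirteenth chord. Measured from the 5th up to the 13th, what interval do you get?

D#13 is spelled D#–F##–A#–C#–E#–B#.
5th = A#; 13th = B#.
A# up to B# spans 9 letter names and 14 semitones — a major ninth.

major ninth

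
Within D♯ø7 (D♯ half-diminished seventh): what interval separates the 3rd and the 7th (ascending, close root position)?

perfect 5th

D♯ø is spelled D♯–F♯–A–C♯.
The 3rd is F♯ and the 7th is C♯.
Counting 5 letters and 7 half steps from F♯ gives a perfect fifth.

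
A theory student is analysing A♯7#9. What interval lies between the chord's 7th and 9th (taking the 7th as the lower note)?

A3

The chord tones of A♯7#9 are A♯–C𝄪–E♯–G♯–B𝄪.
That puts G♯ below B𝄪.
G♯ up to B𝄪 is 5 semitones, a half step wider than a major third, so the interval is augmented.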